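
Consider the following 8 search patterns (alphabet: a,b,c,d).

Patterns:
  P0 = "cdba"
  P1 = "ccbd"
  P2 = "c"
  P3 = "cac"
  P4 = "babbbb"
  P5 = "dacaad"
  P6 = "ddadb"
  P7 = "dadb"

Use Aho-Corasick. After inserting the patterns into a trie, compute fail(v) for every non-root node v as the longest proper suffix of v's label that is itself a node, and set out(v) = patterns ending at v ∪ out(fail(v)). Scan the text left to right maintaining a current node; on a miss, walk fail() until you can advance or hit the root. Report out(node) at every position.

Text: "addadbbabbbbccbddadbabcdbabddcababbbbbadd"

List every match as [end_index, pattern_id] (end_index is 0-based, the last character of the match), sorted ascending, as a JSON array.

Build automaton:
Trie nodes:
  n0 'ε': b→10 c→1 d→16
  n1 'c': a→8 c→5 d→2  [P2 ends]
  n2 'cd': b→3
  n3 'cdb': a→4
  n4 'cdba': ·  [P0 ends]
  n5 'cc': b→6
  n6 'ccb': d→7
  n7 'ccbd': ·  [P1 ends]
  n8 'ca': c→9
  n9 'cac': ·  [P3 ends]
  n10 'b': a→11
  n11 'ba': b→12
  n12 'bab': b→13
  n13 'babb': b→14
  n14 'babbb': b→15
  n15 'babbbb': ·  [P4 ends]
  n16 'd': a→17 d→22
  n17 'da': c→18 d→26
  n18 'dac': a→19
  n19 'daca': a→20
  n20 'dacaa': d→21
  n21 'dacaad': ·  [P5 ends]
  n22 'dd': a→23
  n23 'dda': d→24
  n24 'ddad': b→25
  n25 'ddadb': ·  [P6 ends]
  n26 'dad': b→27
  n27 'dadb': ·  [P7 ends]

BFS fail/out derivation:
  fail(1) 'c': from fail(0)=0 chase 'c': 0 ⇒ 0;  out={2}∪out(0)={2}
  fail(10) 'b': from fail(0)=0 chase 'b': 0 ⇒ 0;  out=∅∪out(0)=∅
  fail(16) 'd': from fail(0)=0 chase 'd': 0 ⇒ 0;  out=∅∪out(0)=∅
  fail(2) 'cd': from fail(1)=0 chase 'd': 0 ⇒ 16;  out=∅∪out(16)=∅
  fail(5) 'cc': from fail(1)=0 chase 'c': 0 ⇒ 1;  out=∅∪out(1)={2}
  fail(8) 'ca': from fail(1)=0 chase 'a': 0 ⇒ 0;  out=∅∪out(0)=∅
  fail(11) 'ba': from fail(10)=0 chase 'a': 0 ⇒ 0;  out=∅∪out(0)=∅
  fail(17) 'da': from fail(16)=0 chase 'a': 0 ⇒ 0;  out=∅∪out(0)=∅
  fail(22) 'dd': from fail(16)=0 chase 'd': 0 ⇒ 16;  out=∅∪out(16)=∅
  fail(3) 'cdb': from fail(2)=16 chase 'b': 16→0 ⇒ 10;  out=∅∪out(10)=∅
  fail(6) 'ccb': from fail(5)=1 chase 'b': 1→0 ⇒ 10;  out=∅∪out(10)=∅
  fail(9) 'cac': from fail(8)=0 chase 'c': 0 ⇒ 1;  out={3}∪out(1)={2,3}
  fail(12) 'bab': from fail(11)=0 chase 'b': 0 ⇒ 10;  out=∅∪out(10)=∅
  fail(18) 'dac': from fail(17)=0 chase 'c': 0 ⇒ 1;  out=∅∪out(1)={2}
  fail(23) 'dda': from fail(22)=16 chase 'a': 16 ⇒ 17;  out=∅∪out(17)=∅
  fail(26) 'dad': from fail(17)=0 chase 'd': 0 ⇒ 16;  out=∅∪out(16)=∅
  fail(4) 'cdba': from fail(3)=10 chase 'a': 10 ⇒ 11;  out={0}∪out(11)={0}
  fail(7) 'ccbd': from fail(6)=10 chase 'd': 10→0 ⇒ 16;  out={1}∪out(16)={1}
  fail(13) 'babb': from fail(12)=10 chase 'b': 10→0 ⇒ 10;  out=∅∪out(10)=∅
  fail(19) 'daca': from fail(18)=1 chase 'a': 1 ⇒ 8;  out=∅∪out(8)=∅
  fail(24) 'ddad': from fail(23)=17 chase 'd': 17 ⇒ 26;  out=∅∪out(26)=∅
  fail(27) 'dadb': from fail(26)=16 chase 'b': 16→0 ⇒ 10;  out={7}∪out(10)={7}
  fail(14) 'babbb': from fail(13)=10 chase 'b': 10→0 ⇒ 10;  out=∅∪out(10)=∅
  fail(20) 'dacaa': from fail(19)=8 chase 'a': 8→0 ⇒ 0;  out=∅∪out(0)=∅
  fail(25) 'ddadb': from fail(24)=26 chase 'b': 26 ⇒ 27;  out={6}∪out(27)={6,7}
  fail(15) 'babbbb': from fail(14)=10 chase 'b': 10→0 ⇒ 10;  out={4}∪out(10)={4}
  fail(21) 'dacaad': from fail(20)=0 chase 'd': 0 ⇒ 16;  out={5}∪out(16)={5}

Scan:
i=0 'a': node 0→0
i=1 'd': node 0→16
i=2 'd': node 16→22
i=3 'a': node 22→23
i=4 'd': node 23→24
i=5 'b': node 24→25  emit P6@[1:5],P7@[2:5]
i=6 'b': node 25→10 (via fail)
i=7 'a': node 10→11
i=8 'b': node 11→12
i=9 'b': node 12→13
i=10 'b': node 13→14
i=11 'b': node 14→15  emit P4@[6:11]
i=12 'c': node 15→1 (via fail)  emit P2@[12:12]
i=13 'c': node 1→5  emit P2@[13:13]
i=14 'b': node 5→6
i=15 'd': node 6→7  emit P1@[12:15]
i=16 'd': node 7→22 (via fail)
i=17 'a': node 22→23
i=18 'd': node 23→24
i=19 'b': node 24→25  emit P6@[15:19],P7@[16:19]
i=20 'a': node 25→11 (via fail)
i=21 'b': node 11→12
i=22 'c': node 12→1 (via fail)  emit P2@[22:22]
i=23 'd': node 1→2
i=24 'b': node 2→3
i=25 'a': node 3→4  emit P0@[22:25]
i=26 'b': node 4→12 (via fail)
i=27 'd': node 12→16 (via fail)
i=28 'd': node 16→22
i=29 'c': node 22→1 (via fail)  emit P2@[29:29]
i=30 'a': node 1→8
i=31 'b': node 8→10 (via fail)
i=32 'a': node 10→11
i=33 'b': node 11→12
i=34 'b': node 12→13
i=35 'b': node 13→14
i=36 'b': node 14→15  emit P4@[31:36]
i=37 'b': node 15→10 (via fail)
i=38 'a': node 10→11
i=39 'd': node 11→16 (via fail)
i=40 'd': node 16→22

All matches (sorted): [[5,6],[5,7],[11,4],[12,2],[13,2],[15,1],[19,6],[19,7],[22,2],[25,0],[29,2],[36,4]]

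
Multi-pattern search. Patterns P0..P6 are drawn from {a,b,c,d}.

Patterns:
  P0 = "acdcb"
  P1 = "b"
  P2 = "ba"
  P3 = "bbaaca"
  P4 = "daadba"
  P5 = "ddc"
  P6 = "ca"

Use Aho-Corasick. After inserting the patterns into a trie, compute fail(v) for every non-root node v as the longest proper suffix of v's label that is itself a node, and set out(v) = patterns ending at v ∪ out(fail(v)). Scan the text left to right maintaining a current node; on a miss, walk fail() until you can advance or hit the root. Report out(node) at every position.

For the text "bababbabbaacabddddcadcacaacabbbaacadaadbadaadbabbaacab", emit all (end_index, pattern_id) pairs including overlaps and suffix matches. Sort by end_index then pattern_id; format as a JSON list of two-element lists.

Construct AC machine:
Trie nodes:
  0='ε' goto a→1 b→6 c→21 d→13
  1='a' goto c→2
  2='ac' goto d→3
  3='acd' goto c→4
  4='acdc' goto b→5
  5='acdcb' goto ·  [P0 ends]
  6='b' goto a→7 b→8  [P1 ends]
  7='ba' goto ·  [P2 ends]
  8='bb' goto a→9
  9='bba' goto a→10
  10='bbaa' goto c→11
  11='bbaac' goto a→12
  12='bbaaca' goto ·  [P3 ends]
  13='d' goto a→14 d→19
  14='da' goto a→15
  15='daa' goto d→16
  16='daad' goto b→17
  17='daadb' goto a→18
  18='daadba' goto ·  [P4 ends]
  19='dd' goto c→20
  20='ddc' goto ·  [P5 ends]
  21='c' goto a→22
  22='ca' goto ·  [P6 ends]

Failure links (BFS by depth):
  n1('a'): parent n0 fail=0; on 'a' 0 → fail=0;  out ∅∪∅=∅
  n6('b'): parent n0 fail=0; on 'b' 0 → fail=0;  out {1}∪∅={1}
  n13('d'): parent n0 fail=0; on 'd' 0 → fail=0;  out ∅∪∅=∅
  n21('c'): parent n0 fail=0; on 'c' 0 → fail=0;  out ∅∪∅=∅
  n2('ac'): parent n1 fail=0; on 'c' 0 → fail=21;  out ∅∪∅=∅
  n7('ba'): parent n6 fail=0; on 'a' 0 → fail=1;  out {2}∪∅={2}
  n8('bb'): parent n6 fail=0; on 'b' 0 → fail=6;  out ∅∪{1}={1}
  n14('da'): parent n13 fail=0; on 'a' 0 → fail=1;  out ∅∪∅=∅
  n19('dd'): parent n13 fail=0; on 'd' 0 → fail=13;  out ∅∪∅=∅
  n22('ca'): parent n21 fail=0; on 'a' 0 → fail=1;  out {6}∪∅={6}
  n3('acd'): parent n2 fail=21; on 'd' 21→0 → fail=13;  out ∅∪∅=∅
  n9('bba'): parent n8 fail=6; on 'a' 6 → fail=7;  out ∅∪{2}={2}
  n15('daa'): parent n14 fail=1; on 'a' 1→0 → fail=1;  out ∅∪∅=∅
  n20('ddc'): parent n19 fail=13; on 'c' 13→0 → fail=21;  out {5}∪∅={5}
  n4('acdc'): parent n3 fail=13; on 'c' 13→0 → fail=21;  out ∅∪∅=∅
  n10('bbaa'): parent n9 fail=7; on 'a' 7→1→0 → fail=1;  out ∅∪∅=∅
  n16('daad'): parent n15 fail=1; on 'd' 1→0 → fail=13;  out ∅∪∅=∅
  n5('acdcb'): parent n4 fail=21; on 'b' 21→0 → fail=6;  out {0}∪{1}={0,1}
  n11('bbaac'): parent n10 fail=1; on 'c' 1 → fail=2;  out ∅∪∅=∅
  n17('daadb'): parent n16 fail=13; on 'b' 13→0 → fail=6;  out ∅∪{1}={1}
  n12('bbaaca'): parent n11 fail=2; on 'a' 2→21 → fail=22;  out {3}∪{6}={3,6}
  n18('daadba'): parent n17 fail=6; on 'a' 6 → fail=7;  out {4}∪{2}={2,4}

Scan:
i=0 'b': node 0→6  ** P1@[0:0]
i=1 'a': node 6→7  ** P2@[0:1]
i=2 'b': node 7→6 (via fail)  ** P1@[2:2]
i=3 'a': node 6→7  ** P2@[2:3]
i=4 'b': node 7→6 (via fail)  ** P1@[4:4]
i=5 'b': node 6→8  ** P1@[5:5]
i=6 'a': node 8→9  ** P2@[5:6]
i=7 'b': node 9→6 (via fail)  ** P1@[7:7]
i=8 'b': node 6→8  ** P1@[8:8]
i=9 'a': node 8→9  ** P2@[8:9]
i=10 'a': node 9→10
i=11 'c': node 10→11
i=12 'a': node 11→12  ** P3@[7:12],P6@[11:12]
i=13 'b': node 12→6 (via fail)  ** P1@[13:13]
i=14 'd': node 6→13 (via fail)
i=15 'd': node 13→19
i=16 'd': node 19→19 (via fail)
i=17 'd': node 19→19 (via fail)
i=18 'c': node 19→20  ** P5@[16:18]
i=19 'a': node 20→22 (via fail)  ** P6@[18:19]
i=20 'd': node 22→13 (via fail)
i=21 'c': node 13→21 (via fail)
i=22 'a': node 21→22  ** P6@[21:22]
i=23 'c': node 22→2 (via fail)
i=24 'a': node 2→22 (via fail)  ** P6@[23:24]
i=25 'a': node 22→1 (via fail)
i=26 'c': node 1→2
i=27 'a': node 2→22 (via fail)  ** P6@[26:27]
i=28 'b': node 22→6 (via fail)  ** P1@[28:28]
i=29 'b': node 6→8  ** P1@[29:29]
i=30 'b': node 8→8 (via fail)  ** P1@[30:30]
i=31 'a': node 8→9  ** P2@[30:31]
i=32 'a': node 9→10
i=33 'c': node 10→11
i=34 'a': node 11→12  ** P3@[29:34],P6@[33:34]
i=35 'd': node 12→13 (via fail)
i=36 'a': node 13→14
i=37 'a': node 14→15
i=38 'd': node 15→16
i=39 'b': node 16→17  ** P1@[39:39]
i=40 'a': node 17→18  ** P2@[39:40],P4@[35:40]
i=41 'd': node 18→13 (via fail)
i=42 'a': node 13→14
i=43 'a': node 14→15
i=44 'd': node 15→16
i=45 'b': node 16→17  ** P1@[45:45]
i=46 'a': node 17→18  ** P2@[45:46],P4@[41:46]
i=47 'b': node 18→6 (via fail)  ** P1@[47:47]
i=48 'b': node 6→8  ** P1@[48:48]
i=49 'a': node 8→9  ** P2@[48:49]
i=50 'a': node 9→10
i=51 'c': node 10→11
i=52 'a': node 11→12  ** P3@[47:52],P6@[51:52]
i=53 'b': node 12→6 (via fail)  ** P1@[53:53]

All matches (sorted): [[0,1],[1,2],[2,1],[3,2],[4,1],[5,1],[6,2],[7,1],[8,1],[9,2],[12,3],[12,6],[13,1],[18,5],[19,6],[22,6],[24,6],[27,6],[28,1],[29,1],[30,1],[31,2],[34,3],[34,6],[39,1],[40,2],[40,4],[45,1],[46,2],[46,4],[47,1],[48,1],[49,2],[52,3],[52,6],[53,1]]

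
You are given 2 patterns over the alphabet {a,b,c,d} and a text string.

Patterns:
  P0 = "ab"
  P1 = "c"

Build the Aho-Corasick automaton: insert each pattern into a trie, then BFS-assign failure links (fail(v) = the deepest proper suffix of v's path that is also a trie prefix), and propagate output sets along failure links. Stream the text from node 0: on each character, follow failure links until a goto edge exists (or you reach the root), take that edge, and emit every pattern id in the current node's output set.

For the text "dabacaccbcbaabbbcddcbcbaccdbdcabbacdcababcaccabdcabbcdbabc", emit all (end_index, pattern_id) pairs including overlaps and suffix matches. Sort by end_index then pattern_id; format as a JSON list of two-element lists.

Construct AC machine:
Trie nodes:
  n0 'ε': a→1 c→3
  n1 'a': b→2
  n2 'ab': ·  ←P0
  n3 'c': ·  ←P1

BFS fail/out derivation:
  n1('a'): parent n0 fail=0; on 'a' 0 → fail=0;  out ∅∪∅=∅
  n3('c'): parent n0 fail=0; on 'c' 0 → fail=0;  out {1}∪∅={1}
  n2('ab'): parent n1 fail=0; on 'b' 0 → fail=0;  out {0}∪∅={0}

Run:
pos 0 'd': at 0
pos 1 'a': at 1
pos 2 'b': at 2  emit P0@[1:2]
pos 3 'a': at 1 (via fail)
pos 4 'c': at 3 (via fail)  emit P1@[4:4]
pos 5 'a': at 1 (via fail)
pos 6 'c': at 3 (via fail)  emit P1@[6:6]
pos 7 'c': at 3 (via fail)  emit P1@[7:7]
pos 8 'b': at 0 (via fail)
pos 9 'c': at 3  emit P1@[9:9]
pos 10 'b': at 0 (via fail)
pos 11 'a': at 1
pos 12 'a': at 1 (via fail)
pos 13 'b': at 2  emit P0@[12:13]
pos 14 'b': at 0 (via fail)
pos 15 'b': at 0
pos 16 'c': at 3  emit P1@[16:16]
pos 17 'd': at 0 (via fail)
pos 18 'd': at 0
pos 19 'c': at 3  emit P1@[19:19]
pos 20 'b': at 0 (via fail)
pos 21 'c': at 3  emit P1@[21:21]
pos 22 'b': at 0 (via fail)
pos 23 'a': at 1
pos 24 'c': at 3 (via fail)  emit P1@[24:24]
pos 25 'c': at 3 (via fail)  emit P1@[25:25]
pos 26 'd': at 0 (via fail)
pos 27 'b': at 0
pos 28 'd': at 0
pos 29 'c': at 3  emit P1@[29:29]
pos 30 'a': at 1 (via fail)
pos 31 'b': at 2  emit P0@[30:31]
pos 32 'b': at 0 (via fail)
pos 33 'a': at 1
pos 34 'c': at 3 (via fail)  emit P1@[34:34]
pos 35 'd': at 0 (via fail)
pos 36 'c': at 3  emit P1@[36:36]
pos 37 'a': at 1 (via fail)
pos 38 'b': at 2  emit P0@[37:38]
pos 39 'a': at 1 (via fail)
pos 40 'b': at 2  emit P0@[39:40]
pos 41 'c': at 3 (via fail)  emit P1@[41:41]
pos 42 'a': at 1 (via fail)
pos 43 'c': at 3 (via fail)  emit P1@[43:43]
pos 44 'c': at 3 (via fail)  emit P1@[44:44]
pos 45 'a': at 1 (via fail)
pos 46 'b': at 2  emit P0@[45:46]
pos 47 'd': at 0 (via fail)
pos 48 'c': at 3  emit P1@[48:48]
pos 49 'a': at 1 (via fail)
pos 50 'b': at 2  emit P0@[49:50]
pos 51 'b': at 0 (via fail)
pos 52 'c': at 3  emit P1@[52:52]
pos 53 'd': at 0 (via fail)
pos 54 'b': at 0
pos 55 'a': at 1
pos 56 'b': at 2  emit P0@[55:56]
pos 57 'c': at 3 (via fail)  emit P1@[57:57]

Matches: [[2,0],[4,1],[6,1],[7,1],[9,1],[13,0],[16,1],[19,1],[21,1],[24,1],[25,1],[29,1],[31,0],[34,1],[36,1],[38,0],[40,0],[41,1],[43,1],[44,1],[46,0],[48,1],[50,0],[52,1],[56,0],[57,1]]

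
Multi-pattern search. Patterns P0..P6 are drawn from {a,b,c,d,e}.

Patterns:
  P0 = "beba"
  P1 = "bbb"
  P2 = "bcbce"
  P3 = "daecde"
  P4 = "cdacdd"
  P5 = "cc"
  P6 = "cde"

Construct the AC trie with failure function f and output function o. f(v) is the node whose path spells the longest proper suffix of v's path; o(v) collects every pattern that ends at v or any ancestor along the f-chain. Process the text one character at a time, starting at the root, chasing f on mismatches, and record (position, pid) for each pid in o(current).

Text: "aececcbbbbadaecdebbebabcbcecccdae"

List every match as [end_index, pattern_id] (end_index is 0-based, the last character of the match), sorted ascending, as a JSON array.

Build:
Trie nodes:
  n0 'ε': b→1 c→17 d→11
  n1 'b': b→5 c→7 e→2
  n2 'be': b→3
  n3 'beb': a→4
  n4 'beba': ·  ←P0
  n5 'bb': b→6
  n6 'bbb': ·  ←P1
  n7 'bc': b→8
  n8 'bcb': c→9
  n9 'bcbc': e→10
  n10 'bcbce': ·  ←P2
  n11 'd': a→12
  n12 'da': e→13
  n13 'dae': c→14
  n14 'daec': d→15
  n15 'daecd': e→16
  n16 'daecde': ·  ←P3
  n17 'c': c→23 d→18
  n18 'cd': a→19 e→24
  n19 'cda': c→20
  n20 'cdac': d→21
  n21 'cdacd': d→22
  n22 'cdacdd': ·  ←P4
  n23 'cc': ·  ←P5
  n24 'cde': ·  ←P6

BFS fail/out derivation:
  n1('b'): parent n0 fail=0; on 'b' 0 → fail=0;  out ∅∪∅=∅
  n11('d'): parent n0 fail=0; on 'd' 0 → fail=0;  out ∅∪∅=∅
  n17('c'): parent n0 fail=0; on 'c' 0 → fail=0;  out ∅∪∅=∅
  n2('be'): parent n1 fail=0; on 'e' 0 → fail=0;  out ∅∪∅=∅
  n5('bb'): parent n1 fail=0; on 'b' 0 → fail=1;  out ∅∪∅=∅
  n7('bc'): parent n1 fail=0; on 'c' 0 → fail=17;  out ∅∪∅=∅
  n12('da'): parent n11 fail=0; on 'a' 0 → fail=0;  out ∅∪∅=∅
  n18('cd'): parent n17 fail=0; on 'd' 0 → fail=11;  out ∅∪∅=∅
  n23('cc'): parent n17 fail=0; on 'c' 0 → fail=17;  out {5}∪∅={5}
  n3('beb'): parent n2 fail=0; on 'b' 0 → fail=1;  out ∅∪∅=∅
  n6('bbb'): parent n5 fail=1; on 'b' 1 → fail=5;  out {1}∪∅={1}
  n8('bcb'): parent n7 fail=17; on 'b' 17→0 → fail=1;  out ∅∪∅=∅
  n13('dae'): parent n12 fail=0; on 'e' 0 → fail=0;  out ∅∪∅=∅
  n19('cda'): parent n18 fail=11; on 'a' 11 → fail=12;  out ∅∪∅=∅
  n24('cde'): parent n18 fail=11; on 'e' 11→0 → fail=0;  out {6}∪∅={6}
  n4('beba'): parent n3 fail=1; on 'a' 1→0 → fail=0;  out {0}∪∅={0}
  n9('bcbc'): parent n8 fail=1; on 'c' 1 → fail=7;  out ∅∪∅=∅
  n14('daec'): parent n13 fail=0; on 'c' 0 → fail=17;  out ∅∪∅=∅
  n20('cdac'): parent n19 fail=12; on 'c' 12→0 → fail=17;  out ∅∪∅=∅
  n10('bcbce'): parent n9 fail=7; on 'e' 7→17→0 → fail=0;  out {2}∪∅={2}
  n15('daecd'): parent n14 fail=17; on 'd' 17 → fail=18;  out ∅∪∅=∅
  n21('cdacd'): parent n20 fail=17; on 'd' 17 → fail=18;  out ∅∪∅=∅
  n16('daecde'): parent n15 fail=18; on 'e' 18 → fail=24;  out {3}∪{6}={3,6}
  n22('cdacdd'): parent n21 fail=18; on 'd' 18→11→0 → fail=11;  out {4}∪∅={4}

Run:
pos 0 'a': at 0
pos 1 'e': at 0
pos 2 'c': at 17
pos 3 'e': at 0 ·f
pos 4 'c': at 17
pos 5 'c': at 23  ** P5@[4:5]
pos 6 'b': at 1 ·f
pos 7 'b': at 5
pos 8 'b': at 6  ** P1@[6:8]
pos 9 'b': at 6 ·f  ** P1@[7:9]
pos 10 'a': at 0 ·f
pos 11 'd': at 11
pos 12 'a': at 12
pos 13 'e': at 13
pos 14 'c': at 14
pos 15 'd': at 15
pos 16 'e': at 16  ** P3@[11:16],P6@[14:16]
pos 17 'b': at 1 ·f
pos 18 'b': at 5
pos 19 'e': at 2 ·f
pos 20 'b': at 3
pos 21 'a': at 4  ** P0@[18:21]
pos 22 'b': at 1 ·f
pos 23 'c': at 7
pos 24 'b': at 8
pos 25 'c': at 9
pos 26 'e': at 10  ** P2@[22:26]
pos 27 'c': at 17 ·f
pos 28 'c': at 23  ** P5@[27:28]
pos 29 'c': at 23 ·f  ** P5@[28:29]
pos 30 'd': at 18 ·f
pos 31 'a': at 19
pos 32 'e': at 13 ·f

All matches (sorted): [[5,5],[8,1],[9,1],[16,3],[16,6],[21,0],[26,2],[28,5],[29,5]]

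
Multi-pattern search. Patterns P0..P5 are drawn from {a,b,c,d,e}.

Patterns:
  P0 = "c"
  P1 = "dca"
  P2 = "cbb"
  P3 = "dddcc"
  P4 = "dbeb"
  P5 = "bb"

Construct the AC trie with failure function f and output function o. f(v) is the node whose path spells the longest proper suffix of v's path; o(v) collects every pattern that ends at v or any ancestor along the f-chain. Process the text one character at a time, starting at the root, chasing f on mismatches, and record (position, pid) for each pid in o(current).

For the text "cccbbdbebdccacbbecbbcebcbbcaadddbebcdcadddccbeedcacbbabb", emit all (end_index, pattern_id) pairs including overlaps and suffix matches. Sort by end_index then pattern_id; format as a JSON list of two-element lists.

Build:
Trie (insert patterns):
  0='ε' goto b→14 c→1 d→2
  1='c' goto b→5  [P0 ends]
  2='d' goto b→11 c→3 d→7
  3='dc' goto a→4
  4='dca' goto ·  [P1 ends]
  5='cb' goto b→6
  6='cbb' goto ·  [P2 ends]
  7='dd' goto d→8
  8='ddd' goto c→9
  9='dddc' goto c→10
  10='dddcc' goto ·  [P3 ends]
  11='db' goto e→12
  12='dbe' goto b→13
  13='dbeb' goto ·  [P4 ends]
  14='b' goto b→15
  15='bb' goto ·  [P5 ends]

BFS fail/out derivation:
  n1('c'): parent n0 fail=0; on 'c' 0 → fail=0;  out {0}∪∅={0}
  n2('d'): parent n0 fail=0; on 'd' 0 → fail=0;  out ∅∪∅=∅
  n14('b'): parent n0 fail=0; on 'b' 0 → fail=0;  out ∅∪∅=∅
  n3('dc'): parent n2 fail=0; on 'c' 0 → fail=1;  out ∅∪{0}={0}
  n5('cb'): parent n1 fail=0; on 'b' 0 → fail=14;  out ∅∪∅=∅
  n7('dd'): parent n2 fail=0; on 'd' 0 → fail=2;  out ∅∪∅=∅
  n11('db'): parent n2 fail=0; on 'b' 0 → fail=14;  out ∅∪∅=∅
  n15('bb'): parent n14 fail=0; on 'b' 0 → fail=14;  out {5}∪∅={5}
  n4('dca'): parent n3 fail=1; on 'a' 1→0 → fail=0;  out {1}∪∅={1}
  n6('cbb'): parent n5 fail=14; on 'b' 14 → fail=15;  out {2}∪{5}={2,5}
  n8('ddd'): parent n7 fail=2; on 'd' 2 → fail=7;  out ∅∪∅=∅
  n12('dbe'): parent n11 fail=14; on 'e' 14→0 → fail=0;  out ∅∪∅=∅
  n9('dddc'): parent n8 fail=7; on 'c' 7→2 → fail=3;  out ∅∪{0}={0}
  n13('dbeb'): parent n12 fail=0; on 'b' 0 → fail=14;  out {4}∪∅={4}
  n10('dddcc'): parent n9 fail=3; on 'c' 3→1→0 → fail=1;  out {3}∪{0}={0,3}

Text stream:
[0] read 'c'  n0⇒n1  emit P0@[0:0]
[1] read 'c'  n1⇒n1 (via fail)  emit P0@[1:1]
[2] read 'c'  n1⇒n1 (via fail)  emit P0@[2:2]
[3] read 'b'  n1⇒n5
[4] read 'b'  n5⇒n6  emit P2@[2:4],P5@[3:4]
[5] read 'd'  n6⇒n2 (via fail)
[6] read 'b'  n2⇒n11
[7] read 'e'  n11⇒n12
[8] read 'b'  n12⇒n13  emit P4@[5:8]
[9] read 'd'  n13⇒n2 (via fail)
[10] read 'c'  n2⇒n3  emit P0@[10:10]
[11] read 'c'  n3⇒n1 (via fail)  emit P0@[11:11]
[12] read 'a'  n1⇒n0 (via fail)
[13] read 'c'  n0⇒n1  emit P0@[13:13]
[14] read 'b'  n1⇒n5
[15] read 'b'  n5⇒n6  emit P2@[13:15],P5@[14:15]
[16] read 'e'  n6⇒n0 (via fail)
[17] read 'c'  n0⇒n1  emit P0@[17:17]
[18] read 'b'  n1⇒n5
[19] read 'b'  n5⇒n6  emit P2@[17:19],P5@[18:19]
[20] read 'c'  n6⇒n1 (via fail)  emit P0@[20:20]
[21] read 'e'  n1⇒n0 (via fail)
[22] read 'b'  n0⇒n14
[23] read 'c'  n14⇒n1 (via fail)  emit P0@[23:23]
[24] read 'b'  n1⇒n5
[25] read 'b'  n5⇒n6  emit P2@[23:25],P5@[24:25]
[26] read 'c'  n6⇒n1 (via fail)  emit P0@[26:26]
[27] read 'a'  n1⇒n0 (via fail)
[28] read 'a'  n0⇒n0
[29] read 'd'  n0⇒n2
[30] read 'd'  n2⇒n7
[31] read 'd'  n7⇒n8
[32] read 'b'  n8⇒n11 (via fail)
[33] read 'e'  n11⇒n12
[34] read 'b'  n12⇒n13  emit P4@[31:34]
[35] read 'c'  n13⇒n1 (via fail)  emit P0@[35:35]
[36] read 'd'  n1⇒n2 (via fail)
[37] read 'c'  n2⇒n3  emit P0@[37:37]
[38] read 'a'  n3⇒n4  emit P1@[36:38]
[39] read 'd'  n4⇒n2 (via fail)
[40] read 'd'  n2⇒n7
[41] read 'd'  n7⇒n8
[42] read 'c'  n8⇒n9  emit P0@[42:42]
[43] read 'c'  n9⇒n10  emit P0@[43:43],P3@[39:43]
[44] read 'b'  n10⇒n5 (via fail)
[45] read 'e'  n5⇒n0 (via fail)
[46] read 'e'  n0⇒n0
[47] read 'd'  n0⇒n2
[48] read 'c'  n2⇒n3  emit P0@[48:48]
[49] read 'a'  n3⇒n4  emit P1@[47:49]
[50] read 'c'  n4⇒n1 (via fail)  emit P0@[50:50]
[51] read 'b'  n1⇒n5
[52] read 'b'  n5⇒n6  emit P2@[50:52],P5@[51:52]
[53] read 'a'  n6⇒n0 (via fail)
[54] read 'b'  n0⇒n14
[55] read 'b'  n14⇒n15  emit P5@[54:55]

Result: [[0,0],[1,0],[2,0],[4,2],[4,5],[8,4],[10,0],[11,0],[13,0],[15,2],[15,5],[17,0],[19,2],[19,5],[20,0],[23,0],[25,2],[25,5],[26,0],[34,4],[35,0],[37,0],[38,1],[42,0],[43,0],[43,3],[48,0],[49,1],[50,0],[52,2],[52,5],[55,5]]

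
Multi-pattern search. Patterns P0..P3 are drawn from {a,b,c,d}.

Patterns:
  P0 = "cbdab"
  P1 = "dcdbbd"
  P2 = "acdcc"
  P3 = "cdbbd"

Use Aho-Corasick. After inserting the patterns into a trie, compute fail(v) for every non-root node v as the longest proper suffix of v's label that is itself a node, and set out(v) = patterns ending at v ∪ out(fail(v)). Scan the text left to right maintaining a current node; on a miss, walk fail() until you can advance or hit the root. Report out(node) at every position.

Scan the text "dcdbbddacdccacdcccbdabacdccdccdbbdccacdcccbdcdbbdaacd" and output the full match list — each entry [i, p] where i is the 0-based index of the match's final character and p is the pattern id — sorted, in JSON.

Construct AC machine:
Trie nodes:
  0='ε' goto a→12 c→1 d→6
  1='c' goto b→2 d→17
  2='cb' goto d→3
  3='cbd' goto a→4
  4='cbda' goto b→5
  5='cbdab' goto ·  ←P0
  6='d' goto c→7
  7='dc' goto d→8
  8='dcd' goto b→9
  9='dcdb' goto b→10
  10='dcdbb' goto d→11
  11='dcdbbd' goto ·  ←P1
  12='a' goto c→13
  13='ac' goto d→14
  14='acd' goto c→15
  15='acdc' goto c→16
  16='acdcc' goto ·  ←P2
  17='cd' goto b→18
  18='cdb' goto b→19
  19='cdbb' goto d→20
  20='cdbbd' goto ·  ←P3

BFS fail/out derivation:
  n1('c'): parent n0 fail=0; on 'c' 0 → fail=0;  out ∅∪∅=∅
  n6('d'): parent n0 fail=0; on 'd' 0 → fail=0;  out ∅∪∅=∅
  n12('a'): parent n0 fail=0; on 'a' 0 → fail=0;  out ∅∪∅=∅
  n2('cb'): parent n1 fail=0; on 'b' 0 → fail=0;  out ∅∪∅=∅
  n7('dc'): parent n6 fail=0; on 'c' 0 → fail=1;  out ∅∪∅=∅
  n13('ac'): parent n12 fail=0; on 'c' 0 → fail=1;  out ∅∪∅=∅
  n17('cd'): parent n1 fail=0; on 'd' 0 → fail=6;  out ∅∪∅=∅
  n3('cbd'): parent n2 fail=0; on 'd' 0 → fail=6;  out ∅∪∅=∅
  n8('dcd'): parent n7 fail=1; on 'd' 1 → fail=17;  out ∅∪∅=∅
  n14('acd'): parent n13 fail=1; on 'd' 1 → fail=17;  out ∅∪∅=∅
  n18('cdb'): parent n17 fail=6; on 'b' 6→0 → fail=0;  out ∅∪∅=∅
  n4('cbda'): parent n3 fail=6; on 'a' 6→0 → fail=12;  out ∅∪∅=∅
  n9('dcdb'): parent n8 fail=17; on 'b' 17 → fail=18;  out ∅∪∅=∅
  n15('acdc'): parent n14 fail=17; on 'c' 17→6 → fail=7;  out ∅∪∅=∅
  n19('cdbb'): parent n18 fail=0; on 'b' 0 → fail=0;  out ∅∪∅=∅
  n5('cbdab'): parent n4 fail=12; on 'b' 12→0 → fail=0;  out {0}∪∅={0}
  n10('dcdbb'): parent n9 fail=18; on 'b' 18 → fail=19;  out ∅∪∅=∅
  n16('acdcc'): parent n15 fail=7; on 'c' 7→1→0 → fail=1;  out {2}∪∅={2}
  n20('cdbbd'): parent n19 fail=0; on 'd' 0 → fail=6;  out {3}∪∅={3}
  n11('dcdbbd'): parent n10 fail=19; on 'd' 19 → fail=20;  out {1}∪{3}={1,3}

Text stream:
pos 0 'd': at 6
pos 1 'c': at 7
pos 2 'd': at 8
pos 3 'b': at 9
pos 4 'b': at 10
pos 5 'd': at 11  → match P1@[0:5],P3@[1:5]
pos 6 'd': at 6 (via fail)
pos 7 'a': at 12 (via fail)
pos 8 'c': at 13
pos 9 'd': at 14
pos 10 'c': at 15
pos 11 'c': at 16  → match P2@[7:11]
pos 12 'a': at 12 (via fail)
pos 13 'c': at 13
pos 14 'd': at 14
pos 15 'c': at 15
pos 16 'c': at 16  → match P2@[12:16]
pos 17 'c': at 1 (via fail)
pos 18 'b': at 2
pos 19 'd': at 3
pos 20 'a': at 4
pos 21 'b': at 5  → match P0@[17:21]
pos 22 'a': at 12 (via fail)
pos 23 'c': at 13
pos 24 'd': at 14
pos 25 'c': at 15
pos 26 'c': at 16  → match P2@[22:26]
pos 27 'd': at 17 (via fail)
pos 28 'c': at 7 (via fail)
pos 29 'c': at 1 (via fail)
pos 30 'd': at 17
pos 31 'b': at 18
pos 32 'b': at 19
pos 33 'd': at 20  → match P3@[29:33]
pos 34 'c': at 7 (via fail)
pos 35 'c': at 1 (via fail)
pos 36 'a': at 12 (via fail)
pos 37 'c': at 13
pos 38 'd': at 14
pos 39 'c': at 15
pos 40 'c': at 16  → match P2@[36:40]
pos 41 'c': at 1 (via fail)
pos 42 'b': at 2
pos 43 'd': at 3
pos 44 'c': at 7 (via fail)
pos 45 'd': at 8
pos 46 'b': at 9
pos 47 'b': at 10
pos 48 'd': at 11  → match P1@[43:48],P3@[44:48]
pos 49 'a': at 12 (via fail)
pos 50 'a': at 12 (via fail)
pos 51 'c': at 13
pos 52 'd': at 14

Matches: [[5,1],[5,3],[11,2],[16,2],[21,0],[26,2],[33,3],[40,2],[48,1],[48,3]]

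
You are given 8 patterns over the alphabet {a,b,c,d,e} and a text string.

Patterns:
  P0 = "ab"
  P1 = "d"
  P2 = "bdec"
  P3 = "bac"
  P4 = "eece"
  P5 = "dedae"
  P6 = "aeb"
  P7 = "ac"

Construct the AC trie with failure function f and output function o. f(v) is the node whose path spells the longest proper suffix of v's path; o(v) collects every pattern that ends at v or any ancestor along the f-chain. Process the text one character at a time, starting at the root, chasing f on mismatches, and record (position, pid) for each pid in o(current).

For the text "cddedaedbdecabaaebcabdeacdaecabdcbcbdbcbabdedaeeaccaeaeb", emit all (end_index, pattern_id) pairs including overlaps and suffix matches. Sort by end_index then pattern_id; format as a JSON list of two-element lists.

Construct AC machine:
Trie (insert patterns):
  0='ε' goto a→1 b→4 d→3 e→10
  1='a' goto b→2 c→20 e→18
  2='ab' goto ·  ←P0
  3='d' goto e→14  ←P1
  4='b' goto a→8 d→5
  5='bd' goto e→6
  6='bde' goto c→7
  7='bdec' goto ·  ←P2
  8='ba' goto c→9
  9='bac' goto ·  ←P3
  10='e' goto e→11
  11='ee' goto c→12
  12='eec' goto e→13
  13='eece' goto ·  ←P4
  14='de' goto d→15
  15='ded' goto a→16
  16='deda' goto e→17
  17='dedae' goto ·  ←P5
  18='ae' goto b→19
  19='aeb' goto ·  ←P6
  20='ac' goto ·  ←P7

Failure links (BFS by depth):
  fail(1) 'a': from fail(0)=0 chase 'a': 0 ⇒ 0;  out=∅∪out(0)=∅
  fail(3) 'd': from fail(0)=0 chase 'd': 0 ⇒ 0;  out={1}∪out(0)={1}
  fail(4) 'b': from fail(0)=0 chase 'b': 0 ⇒ 0;  out=∅∪out(0)=∅
  fail(10) 'e': from fail(0)=0 chase 'e': 0 ⇒ 0;  out=∅∪out(0)=∅
  fail(2) 'ab': from fail(1)=0 chase 'b': 0 ⇒ 4;  out={0}∪out(4)={0}
  fail(5) 'bd': from fail(4)=0 chase 'd': 0 ⇒ 3;  out=∅∪out(3)={1}
  fail(8) 'ba': from fail(4)=0 chase 'a': 0 ⇒ 1;  out=∅∪out(1)=∅
  fail(11) 'ee': from fail(10)=0 chase 'e': 0 ⇒ 10;  out=∅∪out(10)=∅
  fail(14) 'de': from fail(3)=0 chase 'e': 0 ⇒ 10;  out=∅∪out(10)=∅
  fail(18) 'ae': from fail(1)=0 chase 'e': 0 ⇒ 10;  out=∅∪out(10)=∅
  fail(20) 'ac': from fail(1)=0 chase 'c': 0 ⇒ 0;  out={7}∪out(0)={7}
  fail(6) 'bde': from fail(5)=3 chase 'e': 3 ⇒ 14;  out=∅∪out(14)=∅
  fail(9) 'bac': from fail(8)=1 chase 'c': 1 ⇒ 20;  out={3}∪out(20)={3,7}
  fail(12) 'eec': from fail(11)=10 chase 'c': 10→0 ⇒ 0;  out=∅∪out(0)=∅
  fail(15) 'ded': from fail(14)=10 chase 'd': 10→0 ⇒ 3;  out=∅∪out(3)={1}
  fail(19) 'aeb': from fail(18)=10 chase 'b': 10→0 ⇒ 4;  out={6}∪out(4)={6}
  fail(7) 'bdec': from fail(6)=14 chase 'c': 14→10→0 ⇒ 0;  out={2}∪out(0)={2}
  fail(13) 'eece': from fail(12)=0 chase 'e': 0 ⇒ 10;  out={4}∪out(10)={4}
  fail(16) 'deda': from fail(15)=3 chase 'a': 3→0 ⇒ 1;  out=∅∪out(1)=∅
  fail(17) 'dedae': from fail(16)=1 chase 'e': 1 ⇒ 18;  out={5}∪out(18)={5}

Text stream:
i=0 'c': node 0→0
i=1 'd': node 0→3  ** P1@[1:1]
i=2 'd': node 3→3 (via fail)  ** P1@[2:2]
i=3 'e': node 3→14
i=4 'd': node 14→15  ** P1@[4:4]
i=5 'a': node 15→16
i=6 'e': node 16→17  ** P5@[2:6]
i=7 'd': node 17→3 (via fail)  ** P1@[7:7]
i=8 'b': node 3→4 (via fail)
i=9 'd': node 4→5  ** P1@[9:9]
i=10 'e': node 5→6
i=11 'c': node 6→7  ** P2@[8:11]
i=12 'a': node 7→1 (via fail)
i=13 'b': node 1→2  ** P0@[12:13]
i=14 'a': node 2→8 (via fail)
i=15 'a': node 8→1 (via fail)
i=16 'e': node 1→18
i=17 'b': node 18→19  ** P6@[15:17]
i=18 'c': node 19→0 (via fail)
i=19 'a': node 0→1
i=20 'b': node 1→2  ** P0@[19:20]
i=21 'd': node 2→5 (via fail)  ** P1@[21:21]
i=22 'e': node 5→6
i=23 'a': node 6→1 (via fail)
i=24 'c': node 1→20  ** P7@[23:24]
i=25 'd': node 20→3 (via fail)  ** P1@[25:25]
i=26 'a': node 3→1 (via fail)
i=27 'e': node 1→18
i=28 'c': node 18→0 (via fail)
i=29 'a': node 0→1
i=30 'b': node 1→2  ** P0@[29:30]
i=31 'd': node 2→5 (via fail)  ** P1@[31:31]
i=32 'c': node 5→0 (via fail)
i=33 'b': node 0→4
i=34 'c': node 4→0 (via fail)
i=35 'b': node 0→4
i=36 'd': node 4→5  ** P1@[36:36]
i=37 'b': node 5→4 (via fail)
i=38 'c': node 4→0 (via fail)
i=39 'b': node 0→4
i=40 'a': node 4→8
i=41 'b': node 8→2 (via fail)  ** P0@[40:41]
i=42 'd': node 2→5 (via fail)  ** P1@[42:42]
i=43 'e': node 5→6
i=44 'd': node 6→15 (via fail)  ** P1@[44:44]
i=45 'a': node 15→16
i=46 'e': node 16→17  ** P5@[42:46]
i=47 'e': node 17→11 (via fail)
i=48 'a': node 11→1 (via fail)
i=49 'c': node 1→20  ** P7@[48:49]
i=50 'c': node 20→0 (via fail)
i=51 'a': node 0→1
i=52 'e': node 1→18
i=53 'a': node 18→1 (via fail)
i=54 'e': node 1→18
i=55 'b': node 18→19  ** P6@[53:55]

Result: [[1,1],[2,1],[4,1],[6,5],[7,1],[9,1],[11,2],[13,0],[17,6],[20,0],[21,1],[24,7],[25,1],[30,0],[31,1],[36,1],[41,0],[42,1],[44,1],[46,5],[49,7],[55,6]]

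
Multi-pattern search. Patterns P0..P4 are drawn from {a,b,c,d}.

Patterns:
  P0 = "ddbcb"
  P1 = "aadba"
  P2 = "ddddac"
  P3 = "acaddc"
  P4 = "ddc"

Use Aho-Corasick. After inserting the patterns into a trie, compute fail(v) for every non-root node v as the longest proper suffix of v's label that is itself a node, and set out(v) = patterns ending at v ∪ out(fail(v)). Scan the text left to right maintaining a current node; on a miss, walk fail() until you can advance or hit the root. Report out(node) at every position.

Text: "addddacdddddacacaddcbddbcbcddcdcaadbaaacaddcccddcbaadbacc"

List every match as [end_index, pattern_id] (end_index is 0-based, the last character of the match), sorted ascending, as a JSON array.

Build automaton:
Trie (insert patterns):
  n0 'ε': a→6 d→1
  n1 'd': d→2
  n2 'dd': b→3 c→20 d→11
  n3 'ddb': c→4
  n4 'ddbc': b→5
  n5 'ddbcb': ·  [P0 ends]
  n6 'a': a→7 c→15
  n7 'aa': d→8
  n8 'aad': b→9
  n9 'aadb': a→10
  n10 'aadba': ·  [P1 ends]
  n11 'ddd': d→12
  n12 'dddd': a→13
  n13 'dddda': c→14
  n14 'ddddac': ·  [P2 ends]
  n15 'ac': a→16
  n16 'aca': d→17
  n17 'acad': d→18
  n18 'acadd': c→19
  n19 'acaddc': ·  [P3 ends]
  n20 'ddc': ·  [P4 ends]

BFS fail/out derivation:
  fail(1) 'd': from fail(0)=0 chase 'd': 0 ⇒ 0;  out=∅∪out(0)=∅
  fail(6) 'a': from fail(0)=0 chase 'a': 0 ⇒ 0;  out=∅∪out(0)=∅
  fail(2) 'dd': from fail(1)=0 chase 'd': 0 ⇒ 1;  out=∅∪out(1)=∅
  fail(7) 'aa': from fail(6)=0 chase 'a': 0 ⇒ 6;  out=∅∪out(6)=∅
  fail(15) 'ac': from fail(6)=0 chase 'c': 0 ⇒ 0;  out=∅∪out(0)=∅
  fail(3) 'ddb': from fail(2)=1 chase 'b': 1→0 ⇒ 0;  out=∅∪out(0)=∅
  fail(8) 'aad': from fail(7)=6 chase 'd': 6→0 ⇒ 1;  out=∅∪out(1)=∅
  fail(11) 'ddd': from fail(2)=1 chase 'd': 1 ⇒ 2;  out=∅∪out(2)=∅
  fail(16) 'aca': from fail(15)=0 chase 'a': 0 ⇒ 6;  out=∅∪out(6)=∅
  fail(20) 'ddc': from fail(2)=1 chase 'c': 1→0 ⇒ 0;  out={4}∪out(0)={4}
  fail(4) 'ddbc': from fail(3)=0 chase 'c': 0 ⇒ 0;  out=∅∪out(0)=∅
  fail(9) 'aadb': from fail(8)=1 chase 'b': 1→0 ⇒ 0;  out=∅∪out(0)=∅
  fail(12) 'dddd': from fail(11)=2 chase 'd': 2 ⇒ 11;  out=∅∪out(11)=∅
  fail(17) 'acad': from fail(16)=6 chase 'd': 6→0 ⇒ 1;  out=∅∪out(1)=∅
  fail(5) 'ddbcb': from fail(4)=0 chase 'b': 0 ⇒ 0;  out={0}∪out(0)={0}
  fail(10) 'aadba': from fail(9)=0 chase 'a': 0 ⇒ 6;  out={1}∪out(6)={1}
  fail(13) 'dddda': from fail(12)=11 chase 'a': 11→2→1→0 ⇒ 6;  out=∅∪out(6)=∅
  fail(18) 'acadd': from fail(17)=1 chase 'd': 1 ⇒ 2;  out=∅∪out(2)=∅
  fail(14) 'ddddac': from fail(13)=6 chase 'c': 6 ⇒ 15;  out={2}∪out(15)={2}
  fail(19) 'acaddc': from fail(18)=2 chase 'c': 2 ⇒ 20;  out={3}∪out(20)={3,4}

Text stream:
pos 0 'a': at 6
pos 1 'd': at 1 (fail-walked)
pos 2 'd': at 2
pos 3 'd': at 11
pos 4 'd': at 12
pos 5 'a': at 13
pos 6 'c': at 14  ** P2@[1:6]
pos 7 'd': at 1 (fail-walked)
pos 8 'd': at 2
pos 9 'd': at 11
pos 10 'd': at 12
pos 11 'd': at 12 (fail-walked)
pos 12 'a': at 13
pos 13 'c': at 14  ** P2@[8:13]
pos 14 'a': at 16 (fail-walked)
pos 15 'c': at 15 (fail-walked)
pos 16 'a': at 16
pos 17 'd': at 17
pos 18 'd': at 18
pos 19 'c': at 19  ** P3@[14:19],P4@[17:19]
pos 20 'b': at 0 (fail-walked)
pos 21 'd': at 1
pos 22 'd': at 2
pos 23 'b': at 3
pos 24 'c': at 4
pos 25 'b': at 5  ** P0@[21:25]
pos 26 'c': at 0 (fail-walked)
pos 27 'd': at 1
pos 28 'd': at 2
pos 29 'c': at 20  ** P4@[27:29]
pos 30 'd': at 1 (fail-walked)
pos 31 'c': at 0 (fail-walked)
pos 32 'a': at 6
pos 33 'a': at 7
pos 34 'd': at 8
pos 35 'b': at 9
pos 36 'a': at 10  ** P1@[32:36]
pos 37 'a': at 7 (fail-walked)
pos 38 'a': at 7 (fail-walked)
pos 39 'c': at 15 (fail-walked)
pos 40 'a': at 16
pos 41 'd': at 17
pos 42 'd': at 18
pos 43 'c': at 19  ** P3@[38:43],P4@[41:43]
pos 44 'c': at 0 (fail-walked)
pos 45 'c': at 0
pos 46 'd': at 1
pos 47 'd': at 2
pos 48 'c': at 20  ** P4@[46:48]
pos 49 'b': at 0 (fail-walked)
pos 50 'a': at 6
pos 51 'a': at 7
pos 52 'd': at 8
pos 53 'b': at 9
pos 54 'a': at 10  ** P1@[50:54]
pos 55 'c': at 15 (fail-walked)
pos 56 'c': at 0 (fail-walked)

Matches: [[6,2],[13,2],[19,3],[19,4],[25,0],[29,4],[36,1],[43,3],[43,4],[48,4],[54,1]]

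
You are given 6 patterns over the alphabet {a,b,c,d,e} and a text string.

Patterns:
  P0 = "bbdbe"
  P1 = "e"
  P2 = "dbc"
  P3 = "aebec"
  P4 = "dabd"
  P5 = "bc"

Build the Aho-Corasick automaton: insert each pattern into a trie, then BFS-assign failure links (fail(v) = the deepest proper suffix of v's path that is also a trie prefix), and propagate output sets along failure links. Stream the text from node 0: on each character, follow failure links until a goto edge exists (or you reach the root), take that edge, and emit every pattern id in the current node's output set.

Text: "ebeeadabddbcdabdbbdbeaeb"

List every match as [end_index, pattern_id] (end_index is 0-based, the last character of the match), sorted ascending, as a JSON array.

Build automaton:
Trie nodes:
  0='ε' goto a→10 b→1 d→7 e→6
  1='b' goto b→2 c→18
  2='bb' goto d→3
  3='bbd' goto b→4
  4='bbdb' goto e→5
  5='bbdbe' goto ·  ←P0
  6='e' goto ·  ←P1
  7='d' goto a→15 b→8
  8='db' goto c→9
  9='dbc' goto ·  ←P2
  10='a' goto e→11
  11='ae' goto b→12
  12='aeb' goto e→13
  13='aebe' goto c→14
  14='aebec' goto ·  ←P3
  15='da' goto b→16
  16='dab' goto d→17
  17='dabd' goto ·  ←P4
  18='bc' goto ·  ←P5

Failure links (BFS by depth):
  fail(1) 'b': from fail(0)=0 chase 'b': 0 ⇒ 0;  out=∅∪out(0)=∅
  fail(6) 'e': from fail(0)=0 chase 'e': 0 ⇒ 0;  out={1}∪out(0)={1}
  fail(7) 'd': from fail(0)=0 chase 'd': 0 ⇒ 0;  out=∅∪out(0)=∅
  fail(10) 'a': from fail(0)=0 chase 'a': 0 ⇒ 0;  out=∅∪out(0)=∅
  fail(2) 'bb': from fail(1)=0 chase 'b': 0 ⇒ 1;  out=∅∪out(1)=∅
  fail(8) 'db': from fail(7)=0 chase 'b': 0 ⇒ 1;  out=∅∪out(1)=∅
  fail(11) 'ae': from fail(10)=0 chase 'e': 0 ⇒ 6;  out=∅∪out(6)={1}
  fail(15) 'da': from fail(7)=0 chase 'a': 0 ⇒ 10;  out=∅∪out(10)=∅
  fail(18) 'bc': from fail(1)=0 chase 'c': 0 ⇒ 0;  out={5}∪out(0)={5}
  fail(3) 'bbd': from fail(2)=1 chase 'd': 1→0 ⇒ 7;  out=∅∪out(7)=∅
  fail(9) 'dbc': from fail(8)=1 chase 'c': 1 ⇒ 18;  out={2}∪out(18)={2,5}
  fail(12) 'aeb': from fail(11)=6 chase 'b': 6→0 ⇒ 1;  out=∅∪out(1)=∅
  fail(16) 'dab': from fail(15)=10 chase 'b': 10→0 ⇒ 1;  out=∅∪out(1)=∅
  fail(4) 'bbdb': from fail(3)=7 chase 'b': 7 ⇒ 8;  out=∅∪out(8)=∅
  fail(13) 'aebe': from fail(12)=1 chase 'e': 1→0 ⇒ 6;  out=∅∪out(6)={1}
  fail(17) 'dabd': from fail(16)=1 chase 'd': 1→0 ⇒ 7;  out={4}∪out(7)={4}
  fail(5) 'bbdbe': from fail(4)=8 chase 'e': 8→1→0 ⇒ 6;  out={0}∪out(6)={0,1}
  fail(14) 'aebec': from fail(13)=6 chase 'c': 6→0 ⇒ 0;  out={3}∪out(0)={3}

Run:
i=0 'e': node 0→6  emit P1@[0:0]
i=1 'b': node 6→1 (fail-walked)
i=2 'e': node 1→6 (fail-walked)  emit P1@[2:2]
i=3 'e': node 6→6 (fail-walked)  emit P1@[3:3]
i=4 'a': node 6→10 (fail-walked)
i=5 'd': node 10→7 (fail-walked)
i=6 'a': node 7→15
i=7 'b': node 15→16
i=8 'd': node 16→17  emit P4@[5:8]
i=9 'd': node 17→7 (fail-walked)
i=10 'b': node 7→8
i=11 'c': node 8→9  emit P2@[9:11],P5@[10:11]
i=12 'd': node 9→7 (fail-walked)
i=13 'a': node 7→15
i=14 'b': node 15→16
i=15 'd': node 16→17  emit P4@[12:15]
i=16 'b': node 17→8 (fail-walked)
i=17 'b': node 8→2 (fail-walked)
i=18 'd': node 2→3
i=19 'b': node 3→4
i=20 'e': node 4→5  emit P0@[16:20],P1@[20:20]
i=21 'a': node 5→10 (fail-walked)
i=22 'e': node 10→11  emit P1@[22:22]
i=23 'b': node 11→12

Matches: [[0,1],[2,1],[3,1],[8,4],[11,2],[11,5],[15,4],[20,0],[20,1],[22,1]]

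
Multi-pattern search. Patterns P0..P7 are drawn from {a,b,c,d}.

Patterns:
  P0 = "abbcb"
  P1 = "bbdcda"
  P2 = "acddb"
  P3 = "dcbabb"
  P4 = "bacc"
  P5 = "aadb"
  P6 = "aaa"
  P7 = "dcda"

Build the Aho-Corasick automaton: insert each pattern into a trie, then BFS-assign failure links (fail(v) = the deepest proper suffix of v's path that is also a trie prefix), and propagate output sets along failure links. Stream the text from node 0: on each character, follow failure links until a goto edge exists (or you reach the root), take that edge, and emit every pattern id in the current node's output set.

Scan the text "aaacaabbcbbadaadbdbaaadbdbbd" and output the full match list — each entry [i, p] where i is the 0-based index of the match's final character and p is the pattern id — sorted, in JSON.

Build automaton:
Trie nodes:
  0='ε' goto a→1 b→6 d→16
  1='a' goto a→25 b→2 c→12
  2='ab' goto b→3
  3='abb' goto c→4
  4='abbc' goto b→5
  5='abbcb' goto ·  [P0 ends]
  6='b' goto a→22 b→7
  7='bb' goto d→8
  8='bbd' goto c→9
  9='bbdc' goto d→10
  10='bbdcd' goto a→11
  11='bbdcda' goto ·  [P1 ends]
  12='ac' goto d→13
  13='acd' goto d→14
  14='acdd' goto b→15
  15='acddb' goto ·  [P2 ends]
  16='d' goto c→17
  17='dc' goto b→18 d→29
  18='dcb' goto a→19
  19='dcba' goto b→20
  20='dcbab' goto b→21
  21='dcbabb' goto ·  [P3 ends]
  22='ba' goto c→23
  23='bac' goto c→24
  24='bacc' goto ·  [P4 ends]
  25='aa' goto a→28 d→26
  26='aad' goto b→27
  27='aadb' goto ·  [P5 ends]
  28='aaa' goto ·  [P6 ends]
  29='dcd' goto a→30
  30='dcda' goto ·  [P7 ends]

BFS fail/out derivation:
  fail(1) 'a': from fail(0)=0 chase 'a': 0 ⇒ 0;  out=∅∪out(0)=∅
  fail(6) 'b': from fail(0)=0 chase 'b': 0 ⇒ 0;  out=∅∪out(0)=∅
  fail(16) 'd': from fail(0)=0 chase 'd': 0 ⇒ 0;  out=∅∪out(0)=∅
  fail(2) 'ab': from fail(1)=0 chase 'b': 0 ⇒ 6;  out=∅∪out(6)=∅
  fail(7) 'bb': from fail(6)=0 chase 'b': 0 ⇒ 6;  out=∅∪out(6)=∅
  fail(12) 'ac': from fail(1)=0 chase 'c': 0 ⇒ 0;  out=∅∪out(0)=∅
  fail(17) 'dc': from fail(16)=0 chase 'c': 0 ⇒ 0;  out=∅∪out(0)=∅
  fail(22) 'ba': from fail(6)=0 chase 'a': 0 ⇒ 1;  out=∅∪out(1)=∅
  fail(25) 'aa': from fail(1)=0 chase 'a': 0 ⇒ 1;  out=∅∪out(1)=∅
  fail(3) 'abb': from fail(2)=6 chase 'b': 6 ⇒ 7;  out=∅∪out(7)=∅
  fail(8) 'bbd': from fail(7)=6 chase 'd': 6→0 ⇒ 16;  out=∅∪out(16)=∅
  fail(13) 'acd': from fail(12)=0 chase 'd': 0 ⇒ 16;  out=∅∪out(16)=∅
  fail(18) 'dcb': from fail(17)=0 chase 'b': 0 ⇒ 6;  out=∅∪out(6)=∅
  fail(23) 'bac': from fail(22)=1 chase 'c': 1 ⇒ 12;  out=∅∪out(12)=∅
  fail(26) 'aad': from fail(25)=1 chase 'd': 1→0 ⇒ 16;  out=∅∪out(16)=∅
  fail(28) 'aaa': from fail(25)=1 chase 'a': 1 ⇒ 25;  out={6}∪out(25)={6}
  fail(29) 'dcd': from fail(17)=0 chase 'd': 0 ⇒ 16;  out=∅∪out(16)=∅
  fail(4) 'abbc': from fail(3)=7 chase 'c': 7→6→0 ⇒ 0;  out=∅∪out(0)=∅
  fail(9) 'bbdc': from fail(8)=16 chase 'c': 16 ⇒ 17;  out=∅∪out(17)=∅
  fail(14) 'acdd': from fail(13)=16 chase 'd': 16→0 ⇒ 16;  out=∅∪out(16)=∅
  fail(19) 'dcba': from fail(18)=6 chase 'a': 6 ⇒ 22;  out=∅∪out(22)=∅
  fail(24) 'bacc': from fail(23)=12 chase 'c': 12→0 ⇒ 0;  out={4}∪out(0)={4}
  fail(27) 'aadb': from fail(26)=16 chase 'b': 16→0 ⇒ 6;  out={5}∪out(6)={5}
  fail(30) 'dcda': from fail(29)=16 chase 'a': 16→0 ⇒ 1;  out={7}∪out(1)={7}
  fail(5) 'abbcb': from fail(4)=0 chase 'b': 0 ⇒ 6;  out={0}∪out(6)={0}
  fail(10) 'bbdcd': from fail(9)=17 chase 'd': 17 ⇒ 29;  out=∅∪out(29)=∅
  fail(15) 'acddb': from fail(14)=16 chase 'b': 16→0 ⇒ 6;  out={2}∪out(6)={2}
  fail(20) 'dcbab': from fail(19)=22 chase 'b': 22→1 ⇒ 2;  out=∅∪out(2)=∅
  fail(11) 'bbdcda': from fail(10)=29 chase 'a': 29 ⇒ 30;  out={1}∪out(30)={1,7}
  fail(21) 'dcbabb': from fail(20)=2 chase 'b': 2 ⇒ 3;  out={3}∪out(3)={3}

Scan:
pos 0 'a': at 1
pos 1 'a': at 25
pos 2 'a': at 28  → match P6@[0:2]
pos 3 'c': at 12 (via fail)
pos 4 'a': at 1 (via fail)
pos 5 'a': at 25
pos 6 'b': at 2 (via fail)
pos 7 'b': at 3
pos 8 'c': at 4
pos 9 'b': at 5  → match P0@[5:9]
pos 10 'b': at 7 (via fail)
pos 11 'a': at 22 (via fail)
pos 12 'd': at 16 (via fail)
pos 13 'a': at 1 (via fail)
pos 14 'a': at 25
pos 15 'd': at 26
pos 16 'b': at 27  → match P5@[13:16]
pos 17 'd': at 16 (via fail)
pos 18 'b': at 6 (via fail)
pos 19 'a': at 22
pos 20 'a': at 25 (via fail)
pos 21 'a': at 28  → match P6@[19:21]
pos 22 'd': at 26 (via fail)
pos 23 'b': at 27  → match P5@[20:23]
pos 24 'd': at 16 (via fail)
pos 25 'b': at 6 (via fail)
pos 26 'b': at 7
pos 27 'd': at 8

Matches: [[2,6],[9,0],[16,5],[21,6],[23,5]]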